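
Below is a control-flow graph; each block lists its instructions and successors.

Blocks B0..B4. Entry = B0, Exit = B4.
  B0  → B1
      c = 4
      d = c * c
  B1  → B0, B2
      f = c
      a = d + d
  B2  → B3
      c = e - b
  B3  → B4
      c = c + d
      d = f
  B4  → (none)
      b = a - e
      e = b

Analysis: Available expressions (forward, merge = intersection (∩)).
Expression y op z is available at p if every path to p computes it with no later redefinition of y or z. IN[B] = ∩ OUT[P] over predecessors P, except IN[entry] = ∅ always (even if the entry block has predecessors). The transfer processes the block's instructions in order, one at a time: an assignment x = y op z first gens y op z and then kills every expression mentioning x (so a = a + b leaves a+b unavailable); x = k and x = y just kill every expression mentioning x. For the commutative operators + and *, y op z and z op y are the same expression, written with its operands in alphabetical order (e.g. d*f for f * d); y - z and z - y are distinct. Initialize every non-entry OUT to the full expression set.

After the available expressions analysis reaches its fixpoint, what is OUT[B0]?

Answer: {c*c}

Derivation:
Fixpoint table:
  B0:  IN={}  OUT={c*c}
  B1:  IN={c*c}  OUT={c*c, d+d}
  B2:  IN={c*c, d+d}  OUT={d+d, e-b}
  B3:  IN={d+d, e-b}  OUT={e-b}
  B4:  IN={e-b}  OUT={}

Merge at B0 (entry node, so the boundary value {} is joined with the incoming edge(s)): IN[B0] = {} ∩ OUT[B1] = {}
Applying B0's transfer function to that IN value gives OUT[B0] (row B0 above).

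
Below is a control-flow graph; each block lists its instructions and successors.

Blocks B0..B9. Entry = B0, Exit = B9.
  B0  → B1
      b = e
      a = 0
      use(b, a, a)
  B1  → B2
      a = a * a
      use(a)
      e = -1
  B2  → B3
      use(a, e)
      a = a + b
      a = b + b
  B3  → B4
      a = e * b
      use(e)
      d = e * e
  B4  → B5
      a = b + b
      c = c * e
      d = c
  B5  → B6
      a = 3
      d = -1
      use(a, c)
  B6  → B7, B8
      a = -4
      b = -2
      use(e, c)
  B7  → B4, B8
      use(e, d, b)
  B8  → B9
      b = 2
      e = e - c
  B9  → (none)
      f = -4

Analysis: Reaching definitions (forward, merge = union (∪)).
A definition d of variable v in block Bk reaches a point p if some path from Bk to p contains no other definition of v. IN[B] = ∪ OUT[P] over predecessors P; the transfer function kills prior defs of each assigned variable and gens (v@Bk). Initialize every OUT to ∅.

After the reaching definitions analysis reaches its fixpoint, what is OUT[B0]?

Answer: {a@B0, b@B0}

Derivation:
Converged values:
  B0:   IN={}   OUT={a@B0, b@B0}
  B1:   IN={a@B0, b@B0}   OUT={a@B1, b@B0, e@B1}
  B2:   IN={a@B1, b@B0, e@B1}   OUT={a@B2, b@B0, e@B1}
  B3:   IN={a@B2, b@B0, e@B1}   OUT={a@B3, b@B0, d@B3, e@B1}
  B4:   IN={a@B3, a@B6, b@B0, b@B6, c@B4, d@B3, d@B5, e@B1}   OUT={a@B4, b@B0, b@B6, c@B4, d@B4, e@B1}
  B5:   IN={a@B4, b@B0, b@B6, c@B4, d@B4, e@B1}   OUT={a@B5, b@B0, b@B6, c@B4, d@B5, e@B1}
  B6:   IN={a@B5, b@B0, b@B6, c@B4, d@B5, e@B1}   OUT={a@B6, b@B6, c@B4, d@B5, e@B1}
  B7:   IN={a@B6, b@B6, c@B4, d@B5, e@B1}   OUT={a@B6, b@B6, c@B4, d@B5, e@B1}
  B8:   IN={a@B6, b@B6, c@B4, d@B5, e@B1}   OUT={a@B6, b@B8, c@B4, d@B5, e@B8}
  B9:   IN={a@B6, b@B8, c@B4, d@B5, e@B8}   OUT={a@B6, b@B8, c@B4, d@B5, e@B8, f@B9}

B0 is the boundary node: IN[B0] = {}
Applying B0's transfer function to that IN value gives OUT[B0] (row B0 above).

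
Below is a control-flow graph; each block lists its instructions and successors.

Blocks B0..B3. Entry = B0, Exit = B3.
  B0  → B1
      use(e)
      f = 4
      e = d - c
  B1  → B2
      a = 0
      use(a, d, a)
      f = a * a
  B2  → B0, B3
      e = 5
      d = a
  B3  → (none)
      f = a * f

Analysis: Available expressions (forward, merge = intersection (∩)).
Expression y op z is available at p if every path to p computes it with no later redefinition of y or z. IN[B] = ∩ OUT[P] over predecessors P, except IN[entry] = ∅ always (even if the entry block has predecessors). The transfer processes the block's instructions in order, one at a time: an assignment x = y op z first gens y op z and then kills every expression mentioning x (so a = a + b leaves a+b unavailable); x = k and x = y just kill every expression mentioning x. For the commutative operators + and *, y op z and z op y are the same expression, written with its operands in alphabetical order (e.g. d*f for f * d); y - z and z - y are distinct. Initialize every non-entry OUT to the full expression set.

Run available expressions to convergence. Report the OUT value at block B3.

Answer: {a*a}

Trace:
Fixpoint table:
  B0: | IN={} | OUT={d-c}
  B1: | IN={d-c} | OUT={a*a, d-c}
  B2: | IN={a*a, d-c} | OUT={a*a}
  B3: | IN={a*a} | OUT={a*a}

Merge at B3: IN[B3] = OUT[B2] = {a*a}
Applying B3's transfer function to that IN value gives OUT[B3] (row B3 above).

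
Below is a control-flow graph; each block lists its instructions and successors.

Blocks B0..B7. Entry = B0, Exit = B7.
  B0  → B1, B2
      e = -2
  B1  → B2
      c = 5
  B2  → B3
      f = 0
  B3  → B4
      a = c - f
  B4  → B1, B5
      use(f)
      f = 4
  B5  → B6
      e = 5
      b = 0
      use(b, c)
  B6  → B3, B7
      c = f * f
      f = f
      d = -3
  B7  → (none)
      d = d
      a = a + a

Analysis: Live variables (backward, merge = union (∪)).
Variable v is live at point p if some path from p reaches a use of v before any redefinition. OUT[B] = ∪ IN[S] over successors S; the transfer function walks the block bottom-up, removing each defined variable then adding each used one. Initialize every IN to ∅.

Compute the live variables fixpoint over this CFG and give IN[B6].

Answer: {a, f}

Derivation:
Converged values:
  B0:   IN={c}   OUT={c}
  B1:   IN={}   OUT={c}
  B2:   IN={c}   OUT={c, f}
  B3:   IN={c, f}   OUT={a, c, f}
  B4:   IN={a, c, f}   OUT={a, c, f}
  B5:   IN={a, c, f}   OUT={a, f}
  B6:   IN={a, f}   OUT={a, c, d, f}
  B7:   IN={a, d}   OUT={}

Merge at B6: OUT[B6] = IN[B3] ⊔ IN[B7] = {a, c, d, f}
Applying B6's transfer function to that OUT value gives IN[B6] (row B6 above).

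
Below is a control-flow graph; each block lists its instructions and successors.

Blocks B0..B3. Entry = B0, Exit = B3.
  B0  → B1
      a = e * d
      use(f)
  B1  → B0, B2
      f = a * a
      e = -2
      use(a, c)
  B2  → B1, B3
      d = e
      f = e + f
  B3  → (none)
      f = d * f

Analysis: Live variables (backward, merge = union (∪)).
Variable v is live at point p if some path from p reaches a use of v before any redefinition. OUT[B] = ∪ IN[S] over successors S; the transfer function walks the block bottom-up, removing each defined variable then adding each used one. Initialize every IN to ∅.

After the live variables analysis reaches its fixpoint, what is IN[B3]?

Answer: {d, f}

Trace:
Converged values:
  B0:  IN={c, d, e, f}  OUT={a, c, d}
  B1:  IN={a, c, d}  OUT={a, c, d, e, f}
  B2:  IN={a, c, e, f}  OUT={a, c, d, f}
  B3:  IN={d, f}  OUT={}

B3 is the boundary node: OUT[B3] = {}
Applying B3's transfer function to that OUT value gives IN[B3] (row B3 above).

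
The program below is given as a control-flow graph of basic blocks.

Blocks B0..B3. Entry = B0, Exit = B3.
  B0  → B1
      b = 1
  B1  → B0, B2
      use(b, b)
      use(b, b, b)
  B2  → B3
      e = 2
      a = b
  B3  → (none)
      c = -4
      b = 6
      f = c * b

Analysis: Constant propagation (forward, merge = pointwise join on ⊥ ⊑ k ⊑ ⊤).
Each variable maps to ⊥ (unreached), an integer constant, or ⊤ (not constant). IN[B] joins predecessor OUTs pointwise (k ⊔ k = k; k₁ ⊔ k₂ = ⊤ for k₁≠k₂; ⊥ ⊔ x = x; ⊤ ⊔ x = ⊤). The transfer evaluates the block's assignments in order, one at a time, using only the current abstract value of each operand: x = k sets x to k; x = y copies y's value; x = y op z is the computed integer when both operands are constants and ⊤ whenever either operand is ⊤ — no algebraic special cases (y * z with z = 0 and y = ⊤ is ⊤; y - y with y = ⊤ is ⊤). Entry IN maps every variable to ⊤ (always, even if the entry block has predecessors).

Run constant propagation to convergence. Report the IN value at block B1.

Answer: {a: ⊤, b: 1, c: ⊤, d: ⊤, e: ⊤, f: ⊤}

Derivation:
Fixpoint table:
  B0:   IN=(all ⊤)   OUT={b:1; rest ⊤}
  B1:   IN={b:1; rest ⊤}   OUT={b:1; rest ⊤}
  B2:   IN={b:1; rest ⊤}   OUT={a:1, b:1, e:2; rest ⊤}
  B3:   IN={a:1, b:1, e:2; rest ⊤}   OUT={a:1, b:6, c:-4, e:2, f:-24; rest ⊤}

Merge at B1: IN[B1] = OUT[B0] = {a: ⊤, b: 1, c: ⊤, d: ⊤, e: ⊤, f: ⊤}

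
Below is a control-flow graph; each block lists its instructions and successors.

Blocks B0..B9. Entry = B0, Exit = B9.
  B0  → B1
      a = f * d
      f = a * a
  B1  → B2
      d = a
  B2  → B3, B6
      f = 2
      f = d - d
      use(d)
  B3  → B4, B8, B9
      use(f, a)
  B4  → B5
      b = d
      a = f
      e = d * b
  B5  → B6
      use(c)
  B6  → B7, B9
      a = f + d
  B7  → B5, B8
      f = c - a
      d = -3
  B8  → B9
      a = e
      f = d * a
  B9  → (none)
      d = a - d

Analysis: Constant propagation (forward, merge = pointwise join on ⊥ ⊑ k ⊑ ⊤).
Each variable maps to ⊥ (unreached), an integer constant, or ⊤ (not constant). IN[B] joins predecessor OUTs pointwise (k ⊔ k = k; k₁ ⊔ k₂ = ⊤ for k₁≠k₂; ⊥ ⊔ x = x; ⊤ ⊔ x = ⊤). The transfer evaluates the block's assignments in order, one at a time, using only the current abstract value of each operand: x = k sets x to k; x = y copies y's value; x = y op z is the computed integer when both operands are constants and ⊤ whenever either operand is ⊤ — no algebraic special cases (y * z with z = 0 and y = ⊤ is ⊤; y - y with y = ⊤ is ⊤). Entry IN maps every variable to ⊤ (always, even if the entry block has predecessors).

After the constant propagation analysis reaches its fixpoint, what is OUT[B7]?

Answer: {a: ⊤, b: ⊤, c: ⊤, d: -3, e: ⊤, f: ⊤}

Derivation:
Converged values:
  B0:  IN=(all ⊤)  OUT=(all ⊤)
  B1:  IN=(all ⊤)  OUT=(all ⊤)
  B2:  IN=(all ⊤)  OUT=(all ⊤)
  B3:  IN=(all ⊤)  OUT=(all ⊤)
  B4:  IN=(all ⊤)  OUT=(all ⊤)
  B5:  IN=(all ⊤)  OUT=(all ⊤)
  B6:  IN=(all ⊤)  OUT=(all ⊤)
  B7:  IN=(all ⊤)  OUT={d:-3; rest ⊤}
  B8:  IN=(all ⊤)  OUT=(all ⊤)
  B9:  IN=(all ⊤)  OUT=(all ⊤)

Merge at B7: IN[B7] = OUT[B6] = {a: ⊤, b: ⊤, c: ⊤, d: ⊤, e: ⊤, f: ⊤}
Applying B7's transfer function to that IN value gives OUT[B7] (row B7 above).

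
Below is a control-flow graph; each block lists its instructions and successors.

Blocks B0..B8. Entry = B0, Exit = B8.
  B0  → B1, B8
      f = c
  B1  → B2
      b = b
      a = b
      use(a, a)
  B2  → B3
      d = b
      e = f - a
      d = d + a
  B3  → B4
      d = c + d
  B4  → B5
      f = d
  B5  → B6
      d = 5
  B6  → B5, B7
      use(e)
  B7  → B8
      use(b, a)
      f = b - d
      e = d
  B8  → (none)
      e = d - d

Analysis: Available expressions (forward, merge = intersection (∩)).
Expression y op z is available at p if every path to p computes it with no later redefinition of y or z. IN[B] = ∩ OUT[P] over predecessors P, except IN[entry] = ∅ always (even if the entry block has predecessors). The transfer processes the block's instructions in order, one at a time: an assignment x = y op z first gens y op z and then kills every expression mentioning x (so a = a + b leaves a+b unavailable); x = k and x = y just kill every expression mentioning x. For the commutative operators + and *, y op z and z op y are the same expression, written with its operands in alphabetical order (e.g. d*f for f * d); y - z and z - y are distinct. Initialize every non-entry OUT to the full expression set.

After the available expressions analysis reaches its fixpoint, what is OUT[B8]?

Answer: {d-d}

Trace:
Fixpoint table:
  B0: | IN={} | OUT={}
  B1: | IN={} | OUT={}
  B2: | IN={} | OUT={f-a}
  B3: | IN={f-a} | OUT={f-a}
  B4: | IN={f-a} | OUT={}
  B5: | IN={} | OUT={}
  B6: | IN={} | OUT={}
  B7: | IN={} | OUT={b-d}
  B8: | IN={} | OUT={d-d}

Merge at B8: IN[B8] = OUT[B0] ∩ OUT[B7] = {}
Applying B8's transfer function to that IN value gives OUT[B8] (row B8 above).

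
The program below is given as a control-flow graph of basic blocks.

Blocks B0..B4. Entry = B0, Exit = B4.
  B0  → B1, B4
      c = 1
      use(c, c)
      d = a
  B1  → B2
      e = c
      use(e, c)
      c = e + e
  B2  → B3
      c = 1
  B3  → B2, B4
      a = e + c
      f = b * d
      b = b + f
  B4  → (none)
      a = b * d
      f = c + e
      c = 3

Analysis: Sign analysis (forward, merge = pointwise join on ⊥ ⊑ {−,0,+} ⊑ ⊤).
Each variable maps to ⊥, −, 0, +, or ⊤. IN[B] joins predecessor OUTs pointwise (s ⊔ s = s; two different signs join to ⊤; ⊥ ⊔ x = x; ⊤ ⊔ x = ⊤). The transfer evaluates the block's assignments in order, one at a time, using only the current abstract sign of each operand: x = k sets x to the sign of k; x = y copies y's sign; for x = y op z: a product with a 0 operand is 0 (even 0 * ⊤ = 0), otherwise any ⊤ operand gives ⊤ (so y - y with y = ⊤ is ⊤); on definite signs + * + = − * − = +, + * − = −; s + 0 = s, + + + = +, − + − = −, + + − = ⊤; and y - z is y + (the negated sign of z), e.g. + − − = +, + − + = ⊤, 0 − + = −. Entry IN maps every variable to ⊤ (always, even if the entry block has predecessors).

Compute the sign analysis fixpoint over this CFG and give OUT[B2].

Fixpoint table:
  B0:  IN=(all ⊤)  OUT={c:+; rest ⊤}
  B1:  IN={c:+; rest ⊤}  OUT={c:+, e:+; rest ⊤}
  B2:  IN={c:+, e:+; rest ⊤}  OUT={c:+, e:+; rest ⊤}
  B3:  IN={c:+, e:+; rest ⊤}  OUT={a:+, c:+, e:+; rest ⊤}
  B4:  IN={c:+; rest ⊤}  OUT={c:+; rest ⊤}

Merge at B2: IN[B2] = OUT[B1] ⊔ OUT[B3] = {a: ⊤, b: ⊤, c: +, d: ⊤, e: +, f: ⊤}
Applying B2's transfer function to that IN value gives OUT[B2] (row B2 above).

Answer: {a: ⊤, b: ⊤, c: +, d: ⊤, e: +, f: ⊤}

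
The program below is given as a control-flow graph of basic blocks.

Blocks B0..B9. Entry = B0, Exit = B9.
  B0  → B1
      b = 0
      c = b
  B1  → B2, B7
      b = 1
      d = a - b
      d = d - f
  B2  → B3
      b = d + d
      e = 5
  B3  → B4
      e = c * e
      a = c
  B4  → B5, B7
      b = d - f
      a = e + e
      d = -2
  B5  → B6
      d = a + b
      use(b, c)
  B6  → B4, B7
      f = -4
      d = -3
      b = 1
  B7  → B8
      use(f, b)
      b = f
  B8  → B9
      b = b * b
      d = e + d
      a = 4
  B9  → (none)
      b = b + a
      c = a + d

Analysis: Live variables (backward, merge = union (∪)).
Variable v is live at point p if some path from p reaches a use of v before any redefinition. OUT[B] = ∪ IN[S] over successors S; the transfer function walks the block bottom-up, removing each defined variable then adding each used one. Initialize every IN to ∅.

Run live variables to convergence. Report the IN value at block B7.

Answer: {b, d, e, f}

Trace:
Converged values:
  B0: | IN={a, e, f} | OUT={a, c, e, f}
  B1: | IN={a, c, e, f} | OUT={b, c, d, e, f}
  B2: | IN={c, d, f} | OUT={c, d, e, f}
  B3: | IN={c, d, e, f} | OUT={c, d, e, f}
  B4: | IN={c, d, e, f} | OUT={a, b, c, d, e, f}
  B5: | IN={a, b, c, e} | OUT={c, e}
  B6: | IN={c, e} | OUT={b, c, d, e, f}
  B7: | IN={b, d, e, f} | OUT={b, d, e}
  B8: | IN={b, d, e} | OUT={a, b, d}
  B9: | IN={a, b, d} | OUT={}

Merge at B7: OUT[B7] = IN[B8] = {b, d, e}
Applying B7's transfer function to that OUT value gives IN[B7] (row B7 above).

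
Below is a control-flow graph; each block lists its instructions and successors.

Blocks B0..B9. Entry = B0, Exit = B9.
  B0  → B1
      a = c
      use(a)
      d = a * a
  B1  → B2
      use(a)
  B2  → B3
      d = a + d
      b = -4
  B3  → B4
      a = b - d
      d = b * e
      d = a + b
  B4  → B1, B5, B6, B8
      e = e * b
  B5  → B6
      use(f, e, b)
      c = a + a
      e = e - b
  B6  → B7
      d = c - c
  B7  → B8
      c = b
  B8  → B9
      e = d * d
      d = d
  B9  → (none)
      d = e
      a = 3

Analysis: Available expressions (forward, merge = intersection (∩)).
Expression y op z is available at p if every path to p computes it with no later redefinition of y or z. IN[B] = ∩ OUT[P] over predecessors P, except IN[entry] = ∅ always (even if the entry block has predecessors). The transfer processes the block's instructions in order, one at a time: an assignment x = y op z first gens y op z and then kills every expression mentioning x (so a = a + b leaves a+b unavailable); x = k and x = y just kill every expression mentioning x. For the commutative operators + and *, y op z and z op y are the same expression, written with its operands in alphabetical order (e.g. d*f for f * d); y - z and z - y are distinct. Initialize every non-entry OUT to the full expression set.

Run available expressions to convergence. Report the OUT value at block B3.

Per-block solution:
  B0:   IN={}   OUT={a*a}
  B1:   IN={}   OUT={}
  B2:   IN={}   OUT={}
  B3:   IN={}   OUT={a+b, b*e}
  B4:   IN={a+b, b*e}   OUT={a+b}
  B5:   IN={a+b}   OUT={a+a, a+b}
  B6:   IN={a+b}   OUT={a+b, c-c}
  B7:   IN={a+b, c-c}   OUT={a+b}
  B8:   IN={a+b}   OUT={a+b}
  B9:   IN={a+b}   OUT={}

Merge at B3: IN[B3] = OUT[B2] = {}
Applying B3's transfer function to that IN value gives OUT[B3] (row B3 above).

Answer: {a+b, b*e}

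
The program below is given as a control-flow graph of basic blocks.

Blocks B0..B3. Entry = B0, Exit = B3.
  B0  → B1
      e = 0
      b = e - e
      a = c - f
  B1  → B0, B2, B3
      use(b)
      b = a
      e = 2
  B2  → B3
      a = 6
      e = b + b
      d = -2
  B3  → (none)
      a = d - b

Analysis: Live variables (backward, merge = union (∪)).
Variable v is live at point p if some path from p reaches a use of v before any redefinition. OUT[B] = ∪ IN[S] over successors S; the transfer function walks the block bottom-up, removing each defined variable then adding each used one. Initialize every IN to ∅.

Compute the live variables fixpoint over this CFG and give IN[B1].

Converged values:
  B0:  IN={c, d, f}  OUT={a, b, c, d, f}
  B1:  IN={a, b, c, d, f}  OUT={b, c, d, f}
  B2:  IN={b}  OUT={b, d}
  B3:  IN={b, d}  OUT={}

Merge at B1: OUT[B1] = IN[B0] ⊔ IN[B2] ⊔ IN[B3] = {b, c, d, f}
Applying B1's transfer function to that OUT value gives IN[B1] (row B1 above).

Answer: {a, b, c, d, f}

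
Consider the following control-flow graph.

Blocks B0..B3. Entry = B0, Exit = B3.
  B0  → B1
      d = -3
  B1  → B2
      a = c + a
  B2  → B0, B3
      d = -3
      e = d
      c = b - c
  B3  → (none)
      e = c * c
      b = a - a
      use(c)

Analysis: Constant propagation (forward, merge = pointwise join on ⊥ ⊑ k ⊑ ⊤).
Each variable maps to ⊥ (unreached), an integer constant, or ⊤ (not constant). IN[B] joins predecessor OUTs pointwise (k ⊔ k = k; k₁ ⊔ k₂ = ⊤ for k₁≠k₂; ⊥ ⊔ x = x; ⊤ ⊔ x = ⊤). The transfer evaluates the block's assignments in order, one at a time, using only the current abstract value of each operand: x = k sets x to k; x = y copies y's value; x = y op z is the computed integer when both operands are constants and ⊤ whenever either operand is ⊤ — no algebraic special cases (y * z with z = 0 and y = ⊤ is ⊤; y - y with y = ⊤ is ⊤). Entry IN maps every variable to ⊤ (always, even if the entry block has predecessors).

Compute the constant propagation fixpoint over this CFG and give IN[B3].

Answer: {a: ⊤, b: ⊤, c: ⊤, d: -3, e: -3, f: ⊤}

Trace:
Converged values:
  B0:  IN=(all ⊤)  OUT={d:-3; rest ⊤}
  B1:  IN={d:-3; rest ⊤}  OUT={d:-3; rest ⊤}
  B2:  IN={d:-3; rest ⊤}  OUT={d:-3, e:-3; rest ⊤}
  B3:  IN={d:-3, e:-3; rest ⊤}  OUT={d:-3; rest ⊤}

Merge at B3: IN[B3] = OUT[B2] = {a: ⊤, b: ⊤, c: ⊤, d: -3, e: -3, f: ⊤}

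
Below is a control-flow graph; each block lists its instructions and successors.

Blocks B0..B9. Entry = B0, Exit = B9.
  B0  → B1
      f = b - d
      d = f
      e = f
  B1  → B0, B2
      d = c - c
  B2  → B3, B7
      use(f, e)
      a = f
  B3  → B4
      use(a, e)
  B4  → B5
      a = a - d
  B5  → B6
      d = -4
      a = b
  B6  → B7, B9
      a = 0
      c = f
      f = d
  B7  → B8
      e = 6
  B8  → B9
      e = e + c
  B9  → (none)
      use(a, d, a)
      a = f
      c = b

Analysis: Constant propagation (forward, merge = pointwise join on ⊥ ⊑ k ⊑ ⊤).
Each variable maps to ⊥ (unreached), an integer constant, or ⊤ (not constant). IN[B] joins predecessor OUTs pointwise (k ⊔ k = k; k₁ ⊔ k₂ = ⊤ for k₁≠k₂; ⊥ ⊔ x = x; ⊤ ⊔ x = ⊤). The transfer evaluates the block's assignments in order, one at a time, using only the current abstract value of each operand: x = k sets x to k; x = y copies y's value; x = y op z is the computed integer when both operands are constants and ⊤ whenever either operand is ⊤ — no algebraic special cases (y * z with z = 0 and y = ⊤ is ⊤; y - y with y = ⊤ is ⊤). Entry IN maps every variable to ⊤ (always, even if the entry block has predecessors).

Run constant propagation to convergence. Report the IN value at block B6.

Answer: {a: ⊤, b: ⊤, c: ⊤, d: -4, e: ⊤, f: ⊤}

Trace:
Per-block solution:
  B0:   IN=(all ⊤)   OUT=(all ⊤)
  B1:   IN=(all ⊤)   OUT=(all ⊤)
  B2:   IN=(all ⊤)   OUT=(all ⊤)
  B3:   IN=(all ⊤)   OUT=(all ⊤)
  B4:   IN=(all ⊤)   OUT=(all ⊤)
  B5:   IN=(all ⊤)   OUT={d:-4; rest ⊤}
  B6:   IN={d:-4; rest ⊤}   OUT={a:0, d:-4, f:-4; rest ⊤}
  B7:   IN=(all ⊤)   OUT={e:6; rest ⊤}
  B8:   IN={e:6; rest ⊤}   OUT=(all ⊤)
  B9:   IN=(all ⊤)   OUT=(all ⊤)

Merge at B6: IN[B6] = OUT[B5] = {a: ⊤, b: ⊤, c: ⊤, d: -4, e: ⊤, f: ⊤}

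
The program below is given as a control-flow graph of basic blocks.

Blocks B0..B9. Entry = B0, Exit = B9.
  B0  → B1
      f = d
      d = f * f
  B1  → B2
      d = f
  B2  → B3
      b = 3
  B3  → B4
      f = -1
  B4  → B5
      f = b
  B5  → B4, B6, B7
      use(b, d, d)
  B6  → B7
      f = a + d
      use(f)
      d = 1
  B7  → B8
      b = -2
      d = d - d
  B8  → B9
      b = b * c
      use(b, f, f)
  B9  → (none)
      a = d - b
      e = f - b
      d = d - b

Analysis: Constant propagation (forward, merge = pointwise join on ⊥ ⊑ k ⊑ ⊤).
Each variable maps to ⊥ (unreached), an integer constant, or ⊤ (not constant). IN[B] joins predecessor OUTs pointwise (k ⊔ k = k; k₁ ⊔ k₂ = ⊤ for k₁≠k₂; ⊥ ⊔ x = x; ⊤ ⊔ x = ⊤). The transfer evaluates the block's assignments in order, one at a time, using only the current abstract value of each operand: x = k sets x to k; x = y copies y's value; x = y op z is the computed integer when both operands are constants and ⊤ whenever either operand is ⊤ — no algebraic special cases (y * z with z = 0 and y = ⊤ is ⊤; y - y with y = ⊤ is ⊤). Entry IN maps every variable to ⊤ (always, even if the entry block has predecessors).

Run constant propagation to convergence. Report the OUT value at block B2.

Per-block solution:
  B0: | IN=(all ⊤) | OUT=(all ⊤)
  B1: | IN=(all ⊤) | OUT=(all ⊤)
  B2: | IN=(all ⊤) | OUT={b:3; rest ⊤}
  B3: | IN={b:3; rest ⊤} | OUT={b:3, f:-1; rest ⊤}
  B4: | IN={b:3; rest ⊤} | OUT={b:3, f:3; rest ⊤}
  B5: | IN={b:3, f:3; rest ⊤} | OUT={b:3, f:3; rest ⊤}
  B6: | IN={b:3, f:3; rest ⊤} | OUT={b:3, d:1; rest ⊤}
  B7: | IN={b:3; rest ⊤} | OUT={b:-2; rest ⊤}
  B8: | IN={b:-2; rest ⊤} | OUT=(all ⊤)
  B9: | IN=(all ⊤) | OUT=(all ⊤)

Merge at B2: IN[B2] = OUT[B1] = {a: ⊤, b: ⊤, c: ⊤, d: ⊤, e: ⊤, f: ⊤}
Applying B2's transfer function to that IN value gives OUT[B2] (row B2 above).

Answer: {a: ⊤, b: 3, c: ⊤, d: ⊤, e: ⊤, f: ⊤}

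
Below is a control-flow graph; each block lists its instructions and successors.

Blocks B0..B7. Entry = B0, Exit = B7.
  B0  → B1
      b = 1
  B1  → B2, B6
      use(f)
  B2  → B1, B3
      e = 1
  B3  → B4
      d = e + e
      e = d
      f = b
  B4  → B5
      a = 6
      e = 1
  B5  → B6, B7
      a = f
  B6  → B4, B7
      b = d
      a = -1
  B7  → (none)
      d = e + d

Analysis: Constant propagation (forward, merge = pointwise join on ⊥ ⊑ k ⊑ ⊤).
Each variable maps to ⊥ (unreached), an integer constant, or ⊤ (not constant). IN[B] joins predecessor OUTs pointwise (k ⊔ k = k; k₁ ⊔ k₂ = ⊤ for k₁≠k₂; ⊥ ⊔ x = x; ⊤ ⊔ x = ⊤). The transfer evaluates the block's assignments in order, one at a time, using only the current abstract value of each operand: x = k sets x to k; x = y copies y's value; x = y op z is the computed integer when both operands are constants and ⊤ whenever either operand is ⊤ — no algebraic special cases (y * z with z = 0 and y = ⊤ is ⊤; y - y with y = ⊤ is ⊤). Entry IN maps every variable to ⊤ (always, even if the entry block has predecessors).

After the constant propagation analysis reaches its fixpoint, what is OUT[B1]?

Converged values:
  B0: | IN=(all ⊤) | OUT={b:1; rest ⊤}
  B1: | IN={b:1; rest ⊤} | OUT={b:1; rest ⊤}
  B2: | IN={b:1; rest ⊤} | OUT={b:1, e:1; rest ⊤}
  B3: | IN={b:1, e:1; rest ⊤} | OUT={b:1, d:2, e:2, f:1; rest ⊤}
  B4: | IN=(all ⊤) | OUT={a:6, e:1; rest ⊤}
  B5: | IN={a:6, e:1; rest ⊤} | OUT={e:1; rest ⊤}
  B6: | IN=(all ⊤) | OUT={a:-1; rest ⊤}
  B7: | IN=(all ⊤) | OUT=(all ⊤)

Merge at B1: IN[B1] = OUT[B0] ⊔ OUT[B2] = {a: ⊤, b: 1, c: ⊤, d: ⊤, e: ⊤, f: ⊤}
Applying B1's transfer function to that IN value gives OUT[B1] (row B1 above).

Answer: {a: ⊤, b: 1, c: ⊤, d: ⊤, e: ⊤, f: ⊤}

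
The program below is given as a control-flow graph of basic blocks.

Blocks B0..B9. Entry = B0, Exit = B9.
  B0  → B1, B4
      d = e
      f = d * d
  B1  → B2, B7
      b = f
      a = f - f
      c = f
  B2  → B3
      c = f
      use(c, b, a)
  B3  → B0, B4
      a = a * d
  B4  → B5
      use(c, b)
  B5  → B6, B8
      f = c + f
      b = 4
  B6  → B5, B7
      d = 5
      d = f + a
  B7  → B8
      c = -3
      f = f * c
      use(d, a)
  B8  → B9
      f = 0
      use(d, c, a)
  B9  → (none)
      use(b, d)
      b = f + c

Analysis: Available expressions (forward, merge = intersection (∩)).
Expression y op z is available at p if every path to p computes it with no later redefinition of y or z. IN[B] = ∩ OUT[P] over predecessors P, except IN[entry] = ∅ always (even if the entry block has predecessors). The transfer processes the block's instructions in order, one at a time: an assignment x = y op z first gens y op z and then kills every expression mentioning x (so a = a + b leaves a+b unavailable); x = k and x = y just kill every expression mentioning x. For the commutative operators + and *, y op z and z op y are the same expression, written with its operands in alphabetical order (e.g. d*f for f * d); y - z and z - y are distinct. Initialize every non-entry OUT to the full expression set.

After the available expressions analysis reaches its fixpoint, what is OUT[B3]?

Answer: {d*d, f-f}

Working:
Per-block solution:
  B0: | IN={} | OUT={d*d}
  B1: | IN={d*d} | OUT={d*d, f-f}
  B2: | IN={d*d, f-f} | OUT={d*d, f-f}
  B3: | IN={d*d, f-f} | OUT={d*d, f-f}
  B4: | IN={d*d} | OUT={d*d}
  B5: | IN={} | OUT={}
  B6: | IN={} | OUT={a+f}
  B7: | IN={} | OUT={}
  B8: | IN={} | OUT={}
  B9: | IN={} | OUT={c+f}

Merge at B3: IN[B3] = OUT[B2] = {d*d, f-f}
Applying B3's transfer function to that IN value gives OUT[B3] (row B3 above).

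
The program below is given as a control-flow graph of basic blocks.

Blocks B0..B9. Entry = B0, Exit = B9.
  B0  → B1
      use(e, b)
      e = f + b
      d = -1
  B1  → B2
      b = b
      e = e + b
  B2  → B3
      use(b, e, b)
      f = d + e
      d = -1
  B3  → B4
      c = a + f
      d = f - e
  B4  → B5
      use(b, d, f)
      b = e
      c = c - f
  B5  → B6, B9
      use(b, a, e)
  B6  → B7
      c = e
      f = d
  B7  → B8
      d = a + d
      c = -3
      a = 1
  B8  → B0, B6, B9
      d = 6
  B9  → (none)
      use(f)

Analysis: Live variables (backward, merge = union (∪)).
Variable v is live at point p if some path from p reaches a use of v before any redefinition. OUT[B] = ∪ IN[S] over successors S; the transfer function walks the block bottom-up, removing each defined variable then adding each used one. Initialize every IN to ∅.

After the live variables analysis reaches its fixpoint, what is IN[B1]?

Converged values:
  B0:   IN={a, b, e, f}   OUT={a, b, d, e}
  B1:   IN={a, b, d, e}   OUT={a, b, d, e}
  B2:   IN={a, b, d, e}   OUT={a, b, e, f}
  B3:   IN={a, b, e, f}   OUT={a, b, c, d, e, f}
  B4:   IN={a, b, c, d, e, f}   OUT={a, b, d, e, f}
  B5:   IN={a, b, d, e, f}   OUT={a, b, d, e, f}
  B6:   IN={a, b, d, e}   OUT={a, b, d, e, f}
  B7:   IN={a, b, d, e, f}   OUT={a, b, e, f}
  B8:   IN={a, b, e, f}   OUT={a, b, d, e, f}
  B9:   IN={f}   OUT={}

Merge at B1: OUT[B1] = IN[B2] = {a, b, d, e}
Applying B1's transfer function to that OUT value gives IN[B1] (row B1 above).

Answer: {a, b, d, e}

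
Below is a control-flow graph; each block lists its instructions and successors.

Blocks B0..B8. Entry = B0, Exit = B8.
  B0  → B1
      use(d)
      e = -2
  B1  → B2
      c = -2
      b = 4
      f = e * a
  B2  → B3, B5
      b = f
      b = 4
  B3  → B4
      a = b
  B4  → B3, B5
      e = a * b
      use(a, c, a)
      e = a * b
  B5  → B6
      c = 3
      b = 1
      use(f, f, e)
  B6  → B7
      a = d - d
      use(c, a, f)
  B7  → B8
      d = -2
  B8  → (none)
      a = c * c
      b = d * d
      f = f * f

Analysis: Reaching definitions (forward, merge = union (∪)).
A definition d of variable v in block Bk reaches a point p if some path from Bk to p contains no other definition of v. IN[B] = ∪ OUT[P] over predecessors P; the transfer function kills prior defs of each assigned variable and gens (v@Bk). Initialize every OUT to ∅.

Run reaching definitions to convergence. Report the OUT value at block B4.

Fixpoint table:
  B0:  IN={}  OUT={e@B0}
  B1:  IN={e@B0}  OUT={b@B1, c@B1, e@B0, f@B1}
  B2:  IN={b@B1, c@B1, e@B0, f@B1}  OUT={b@B2, c@B1, e@B0, f@B1}
  B3:  IN={a@B3, b@B2, c@B1, e@B0, e@B4, f@B1}  OUT={a@B3, b@B2, c@B1, e@B0, e@B4, f@B1}
  B4:  IN={a@B3, b@B2, c@B1, e@B0, e@B4, f@B1}  OUT={a@B3, b@B2, c@B1, e@B4, f@B1}
  B5:  IN={a@B3, b@B2, c@B1, e@B0, e@B4, f@B1}  OUT={a@B3, b@B5, c@B5, e@B0, e@B4, f@B1}
  B6:  IN={a@B3, b@B5, c@B5, e@B0, e@B4, f@B1}  OUT={a@B6, b@B5, c@B5, e@B0, e@B4, f@B1}
  B7:  IN={a@B6, b@B5, c@B5, e@B0, e@B4, f@B1}  OUT={a@B6, b@B5, c@B5, d@B7, e@B0, e@B4, f@B1}
  B8:  IN={a@B6, b@B5, c@B5, d@B7, e@B0, e@B4, f@B1}  OUT={a@B8, b@B8, c@B5, d@B7, e@B0, e@B4, f@B8}

Merge at B4: IN[B4] = OUT[B3] = {a@B3, b@B2, c@B1, e@B0, e@B4, f@B1}
Applying B4's transfer function to that IN value gives OUT[B4] (row B4 above).

Answer: {a@B3, b@B2, c@B1, e@B4, f@B1}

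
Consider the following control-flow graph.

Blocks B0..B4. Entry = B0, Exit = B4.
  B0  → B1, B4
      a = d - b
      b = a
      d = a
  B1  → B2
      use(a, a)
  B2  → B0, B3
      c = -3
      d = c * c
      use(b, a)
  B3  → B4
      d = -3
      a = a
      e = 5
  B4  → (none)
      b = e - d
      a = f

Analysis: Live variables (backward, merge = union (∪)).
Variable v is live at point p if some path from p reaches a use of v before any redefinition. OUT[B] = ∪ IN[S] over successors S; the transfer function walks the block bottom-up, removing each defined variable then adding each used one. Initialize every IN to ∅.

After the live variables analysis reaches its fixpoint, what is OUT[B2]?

Answer: {a, b, d, e, f}

Derivation:
Fixpoint table:
  B0:  IN={b, d, e, f}  OUT={a, b, d, e, f}
  B1:  IN={a, b, e, f}  OUT={a, b, e, f}
  B2:  IN={a, b, e, f}  OUT={a, b, d, e, f}
  B3:  IN={a, f}  OUT={d, e, f}
  B4:  IN={d, e, f}  OUT={}

Merge at B2: OUT[B2] = IN[B0] ⊔ IN[B3] = {a, b, d, e, f}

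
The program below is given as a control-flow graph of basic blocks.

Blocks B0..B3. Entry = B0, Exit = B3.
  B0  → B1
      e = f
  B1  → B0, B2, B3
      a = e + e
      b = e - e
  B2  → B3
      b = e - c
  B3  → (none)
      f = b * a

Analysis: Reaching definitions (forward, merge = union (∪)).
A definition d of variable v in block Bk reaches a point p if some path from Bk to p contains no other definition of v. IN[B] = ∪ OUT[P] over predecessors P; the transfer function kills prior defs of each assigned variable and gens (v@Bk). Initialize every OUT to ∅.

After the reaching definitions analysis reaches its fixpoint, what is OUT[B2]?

Per-block solution:
  B0:   IN={a@B1, b@B1, e@B0}   OUT={a@B1, b@B1, e@B0}
  B1:   IN={a@B1, b@B1, e@B0}   OUT={a@B1, b@B1, e@B0}
  B2:   IN={a@B1, b@B1, e@B0}   OUT={a@B1, b@B2, e@B0}
  B3:   IN={a@B1, b@B1, b@B2, e@B0}   OUT={a@B1, b@B1, b@B2, e@B0, f@B3}

Merge at B2: IN[B2] = OUT[B1] = {a@B1, b@B1, e@B0}
Applying B2's transfer function to that IN value gives OUT[B2] (row B2 above).

Answer: {a@B1, b@B2, e@B0}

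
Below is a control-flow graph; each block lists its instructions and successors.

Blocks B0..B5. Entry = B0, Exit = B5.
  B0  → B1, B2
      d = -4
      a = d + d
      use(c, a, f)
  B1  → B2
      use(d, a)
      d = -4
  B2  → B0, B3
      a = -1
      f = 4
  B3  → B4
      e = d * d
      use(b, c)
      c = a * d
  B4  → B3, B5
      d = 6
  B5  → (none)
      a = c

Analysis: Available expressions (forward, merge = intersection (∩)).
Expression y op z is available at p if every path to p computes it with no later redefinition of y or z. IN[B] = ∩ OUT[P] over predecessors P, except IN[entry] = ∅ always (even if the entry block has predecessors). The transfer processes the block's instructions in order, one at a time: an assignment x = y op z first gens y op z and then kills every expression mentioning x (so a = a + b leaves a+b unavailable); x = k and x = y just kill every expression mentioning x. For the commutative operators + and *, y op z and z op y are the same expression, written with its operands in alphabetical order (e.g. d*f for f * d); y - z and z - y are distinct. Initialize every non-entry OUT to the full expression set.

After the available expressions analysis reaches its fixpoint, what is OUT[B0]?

Per-block solution:
  B0:   IN={}   OUT={d+d}
  B1:   IN={d+d}   OUT={}
  B2:   IN={}   OUT={}
  B3:   IN={}   OUT={a*d, d*d}
  B4:   IN={a*d, d*d}   OUT={}
  B5:   IN={}   OUT={}

Merge at B0 (entry node, so the boundary value {} is joined with the incoming edge(s)): IN[B0] = {} ∩ OUT[B2] = {}
Applying B0's transfer function to that IN value gives OUT[B0] (row B0 above).

Answer: {d+d}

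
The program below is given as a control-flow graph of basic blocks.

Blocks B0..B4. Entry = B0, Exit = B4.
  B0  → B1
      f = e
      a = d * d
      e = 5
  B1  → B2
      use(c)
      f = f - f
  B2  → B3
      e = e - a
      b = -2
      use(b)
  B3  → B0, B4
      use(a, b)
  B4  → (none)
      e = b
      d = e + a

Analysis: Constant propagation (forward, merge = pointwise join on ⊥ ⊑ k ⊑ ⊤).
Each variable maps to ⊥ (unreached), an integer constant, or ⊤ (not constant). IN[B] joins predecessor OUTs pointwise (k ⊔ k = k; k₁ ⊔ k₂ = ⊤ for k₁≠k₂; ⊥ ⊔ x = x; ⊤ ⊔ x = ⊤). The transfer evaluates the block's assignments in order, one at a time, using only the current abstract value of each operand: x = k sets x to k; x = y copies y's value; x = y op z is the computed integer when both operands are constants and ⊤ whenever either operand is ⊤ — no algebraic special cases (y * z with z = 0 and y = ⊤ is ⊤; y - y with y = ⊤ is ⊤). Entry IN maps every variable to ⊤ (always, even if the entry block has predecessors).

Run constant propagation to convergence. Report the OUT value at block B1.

Per-block solution:
  B0: | IN=(all ⊤) | OUT={e:5; rest ⊤}
  B1: | IN={e:5; rest ⊤} | OUT={e:5; rest ⊤}
  B2: | IN={e:5; rest ⊤} | OUT={b:-2; rest ⊤}
  B3: | IN={b:-2; rest ⊤} | OUT={b:-2; rest ⊤}
  B4: | IN={b:-2; rest ⊤} | OUT={b:-2, e:-2; rest ⊤}

Merge at B1: IN[B1] = OUT[B0] = {a: ⊤, b: ⊤, c: ⊤, d: ⊤, e: 5, f: ⊤}
Applying B1's transfer function to that IN value gives OUT[B1] (row B1 above).

Answer: {a: ⊤, b: ⊤, c: ⊤, d: ⊤, e: 5, f: ⊤}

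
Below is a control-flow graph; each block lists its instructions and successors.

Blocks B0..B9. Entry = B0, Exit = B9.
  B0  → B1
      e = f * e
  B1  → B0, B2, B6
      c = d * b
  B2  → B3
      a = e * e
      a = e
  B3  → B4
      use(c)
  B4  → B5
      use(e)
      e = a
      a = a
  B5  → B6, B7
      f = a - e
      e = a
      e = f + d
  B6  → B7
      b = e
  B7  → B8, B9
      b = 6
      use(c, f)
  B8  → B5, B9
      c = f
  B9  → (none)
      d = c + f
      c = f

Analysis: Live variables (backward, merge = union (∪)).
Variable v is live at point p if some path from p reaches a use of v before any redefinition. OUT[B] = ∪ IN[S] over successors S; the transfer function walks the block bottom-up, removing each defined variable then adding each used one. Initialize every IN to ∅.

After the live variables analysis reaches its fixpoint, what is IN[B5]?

Fixpoint table:
  B0: | IN={a, b, d, e, f} | OUT={a, b, d, e, f}
  B1: | IN={a, b, d, e, f} | OUT={a, b, c, d, e, f}
  B2: | IN={c, d, e} | OUT={a, c, d, e}
  B3: | IN={a, c, d, e} | OUT={a, c, d, e}
  B4: | IN={a, c, d, e} | OUT={a, c, d, e}
  B5: | IN={a, c, d, e} | OUT={a, c, d, e, f}
  B6: | IN={a, c, d, e, f} | OUT={a, c, d, e, f}
  B7: | IN={a, c, d, e, f} | OUT={a, c, d, e, f}
  B8: | IN={a, d, e, f} | OUT={a, c, d, e, f}
  B9: | IN={c, f} | OUT={}

Merge at B5: OUT[B5] = IN[B6] ⊔ IN[B7] = {a, c, d, e, f}
Applying B5's transfer function to that OUT value gives IN[B5] (row B5 above).

Answer: {a, c, d, e}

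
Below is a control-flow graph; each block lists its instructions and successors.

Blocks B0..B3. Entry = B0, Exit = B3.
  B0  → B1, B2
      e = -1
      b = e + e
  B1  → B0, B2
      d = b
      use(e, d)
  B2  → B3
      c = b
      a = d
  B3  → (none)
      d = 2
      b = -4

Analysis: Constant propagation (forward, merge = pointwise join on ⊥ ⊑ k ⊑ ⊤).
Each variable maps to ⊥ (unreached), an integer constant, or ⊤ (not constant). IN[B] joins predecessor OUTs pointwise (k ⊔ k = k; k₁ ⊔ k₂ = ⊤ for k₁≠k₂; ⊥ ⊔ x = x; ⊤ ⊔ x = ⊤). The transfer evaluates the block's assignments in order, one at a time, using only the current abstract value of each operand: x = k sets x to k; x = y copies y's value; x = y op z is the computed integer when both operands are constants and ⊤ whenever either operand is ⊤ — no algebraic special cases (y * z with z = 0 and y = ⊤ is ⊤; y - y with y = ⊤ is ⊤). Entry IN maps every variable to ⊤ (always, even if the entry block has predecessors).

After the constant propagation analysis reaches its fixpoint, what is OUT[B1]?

Answer: {a: ⊤, b: -2, c: ⊤, d: -2, e: -1, f: ⊤}

Working:
Fixpoint table:
  B0:   IN=(all ⊤)   OUT={b:-2, e:-1; rest ⊤}
  B1:   IN={b:-2, e:-1; rest ⊤}   OUT={b:-2, d:-2, e:-1; rest ⊤}
  B2:   IN={b:-2, e:-1; rest ⊤}   OUT={b:-2, c:-2, e:-1; rest ⊤}
  B3:   IN={b:-2, c:-2, e:-1; rest ⊤}   OUT={b:-4, c:-2, d:2, e:-1; rest ⊤}

Merge at B1: IN[B1] = OUT[B0] = {a: ⊤, b: -2, c: ⊤, d: ⊤, e: -1, f: ⊤}
Applying B1's transfer function to that IN value gives OUT[B1] (row B1 above).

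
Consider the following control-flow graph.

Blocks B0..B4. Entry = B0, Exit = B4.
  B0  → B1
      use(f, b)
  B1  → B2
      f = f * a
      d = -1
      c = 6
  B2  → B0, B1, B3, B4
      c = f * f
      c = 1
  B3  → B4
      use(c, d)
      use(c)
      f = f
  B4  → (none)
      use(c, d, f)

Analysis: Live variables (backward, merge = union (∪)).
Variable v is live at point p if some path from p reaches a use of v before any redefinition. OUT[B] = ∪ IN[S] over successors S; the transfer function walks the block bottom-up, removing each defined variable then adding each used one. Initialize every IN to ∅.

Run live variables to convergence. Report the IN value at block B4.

Answer: {c, d, f}

Trace:
Per-block solution:
  B0: | IN={a, b, f} | OUT={a, b, f}
  B1: | IN={a, b, f} | OUT={a, b, d, f}
  B2: | IN={a, b, d, f} | OUT={a, b, c, d, f}
  B3: | IN={c, d, f} | OUT={c, d, f}
  B4: | IN={c, d, f} | OUT={}

B4 is the boundary node: OUT[B4] = {}
Applying B4's transfer function to that OUT value gives IN[B4] (row B4 above).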